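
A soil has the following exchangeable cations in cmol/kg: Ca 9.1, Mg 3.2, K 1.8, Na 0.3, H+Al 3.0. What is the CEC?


Step 1: CEC = Ca + Mg + K + Na + (H+Al)
Step 2: CEC = 9.1 + 3.2 + 1.8 + 0.3 + 3.0
Step 3: CEC = 17.4 cmol/kg

17.4


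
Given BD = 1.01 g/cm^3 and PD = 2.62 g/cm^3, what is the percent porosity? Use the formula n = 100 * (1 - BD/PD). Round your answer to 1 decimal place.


Step 1: Formula: n = 100 * (1 - BD / PD)
Step 2: n = 100 * (1 - 1.01 / 2.62)
Step 3: n = 100 * (1 - 0.3855)
Step 4: n = 61.5%

61.5


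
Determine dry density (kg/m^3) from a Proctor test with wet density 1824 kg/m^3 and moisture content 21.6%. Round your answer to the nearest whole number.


Step 1: Dry density = wet density / (1 + w/100)
Step 2: Dry density = 1824 / (1 + 21.6/100)
Step 3: Dry density = 1824 / 1.216
Step 4: Dry density = 1500 kg/m^3

1500


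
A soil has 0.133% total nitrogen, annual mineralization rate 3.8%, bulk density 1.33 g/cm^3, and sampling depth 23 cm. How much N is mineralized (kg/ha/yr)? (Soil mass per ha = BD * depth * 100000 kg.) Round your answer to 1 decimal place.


Step 1: Soil mass per ha = BD * depth * 100000 = 1.33 * 23 * 100000 = 3059000 kg
Step 2: Total N pool = soil mass * N%/100 = 3059000 * 0.133/100 = 4068.47 kg/ha
Step 3: N mineralized = N pool * rate%/100 = 4068.47 * 3.8/100 = 154.6 kg/ha/yr

154.6


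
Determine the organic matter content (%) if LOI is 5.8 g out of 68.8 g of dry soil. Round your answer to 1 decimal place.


Step 1: OM% = 100 * LOI / sample mass
Step 2: OM = 100 * 5.8 / 68.8
Step 3: OM = 8.4%

8.4


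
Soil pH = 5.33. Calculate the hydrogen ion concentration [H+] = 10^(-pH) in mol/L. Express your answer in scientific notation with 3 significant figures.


Step 1: [H+] = 10^(-pH)
Step 2: [H+] = 10^(-5.33)
Step 3: [H+] = 4.68e-06 mol/L

4.68e-06


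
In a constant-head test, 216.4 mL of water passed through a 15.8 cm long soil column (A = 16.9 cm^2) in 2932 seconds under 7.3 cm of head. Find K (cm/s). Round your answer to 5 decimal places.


Step 1: K = Q * L / (A * t * h)
Step 2: Numerator = 216.4 * 15.8 = 3419.12
Step 3: Denominator = 16.9 * 2932 * 7.3 = 361720.84
Step 4: K = 3419.12 / 361720.84 = 0.00945 cm/s

0.00945


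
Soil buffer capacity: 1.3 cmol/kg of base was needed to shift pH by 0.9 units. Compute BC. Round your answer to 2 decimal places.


Step 1: BC = change in base / change in pH
Step 2: BC = 1.3 / 0.9
Step 3: BC = 1.44 cmol/(kg*pH unit)

1.44


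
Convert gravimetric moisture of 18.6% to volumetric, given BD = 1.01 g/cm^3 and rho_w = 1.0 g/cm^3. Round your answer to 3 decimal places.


Step 1: theta = (w / 100) * BD / rho_w
Step 2: theta = (18.6 / 100) * 1.01 / 1.0
Step 3: theta = 0.186 * 1.01
Step 4: theta = 0.188

0.188


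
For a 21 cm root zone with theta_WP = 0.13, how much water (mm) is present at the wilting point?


Step 1: Water (mm) = theta_WP * depth * 10
Step 2: Water = 0.13 * 21 * 10
Step 3: Water = 27.3 mm

27.3


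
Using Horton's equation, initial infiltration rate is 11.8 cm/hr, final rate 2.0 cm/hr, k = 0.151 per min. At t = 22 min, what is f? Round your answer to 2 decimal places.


Step 1: f = fc + (f0 - fc) * exp(-k * t)
Step 2: exp(-0.151 * 22) = 0.036081
Step 3: f = 2.0 + (11.8 - 2.0) * 0.036081
Step 4: f = 2.0 + 9.8 * 0.036081
Step 5: f = 2.35 cm/hr

2.35


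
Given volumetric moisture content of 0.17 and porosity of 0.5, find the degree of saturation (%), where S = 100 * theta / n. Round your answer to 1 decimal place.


Step 1: S = 100 * theta_v / n
Step 2: S = 100 * 0.17 / 0.5
Step 3: S = 34.0%

34.0


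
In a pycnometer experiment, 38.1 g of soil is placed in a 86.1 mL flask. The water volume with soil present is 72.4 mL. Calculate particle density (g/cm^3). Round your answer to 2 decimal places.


Step 1: Volume of solids = flask volume - water volume with soil
Step 2: V_solids = 86.1 - 72.4 = 13.7 mL
Step 3: Particle density = mass / V_solids = 38.1 / 13.7 = 2.78 g/cm^3

2.78


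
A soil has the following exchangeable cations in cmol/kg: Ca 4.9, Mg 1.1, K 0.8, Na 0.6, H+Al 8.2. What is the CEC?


Step 1: CEC = Ca + Mg + K + Na + (H+Al)
Step 2: CEC = 4.9 + 1.1 + 0.8 + 0.6 + 8.2
Step 3: CEC = 15.6 cmol/kg

15.6


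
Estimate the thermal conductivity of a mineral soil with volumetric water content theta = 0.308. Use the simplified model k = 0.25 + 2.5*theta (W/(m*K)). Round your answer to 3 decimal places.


Step 1: k = 0.25 + 2.5 * theta
Step 2: k = 0.25 + 2.5 * 0.308
Step 3: k = 0.25 + 0.77
Step 4: k = 1.02 W/(m*K)

1.02


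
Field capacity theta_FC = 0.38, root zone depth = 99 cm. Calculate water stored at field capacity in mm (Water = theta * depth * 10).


Step 1: Water (mm) = theta_FC * depth (cm) * 10
Step 2: Water = 0.38 * 99 * 10
Step 3: Water = 376.2 mm

376.2


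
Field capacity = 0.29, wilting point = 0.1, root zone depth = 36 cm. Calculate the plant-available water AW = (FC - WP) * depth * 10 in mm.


Step 1: Available water = (FC - WP) * depth * 10
Step 2: AW = (0.29 - 0.1) * 36 * 10
Step 3: AW = 0.19 * 36 * 10
Step 4: AW = 68.4 mm

68.4


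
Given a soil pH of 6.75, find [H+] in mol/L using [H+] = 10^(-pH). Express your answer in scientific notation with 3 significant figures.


Step 1: [H+] = 10^(-pH)
Step 2: [H+] = 10^(-6.75)
Step 3: [H+] = 1.78e-07 mol/L

1.78e-07


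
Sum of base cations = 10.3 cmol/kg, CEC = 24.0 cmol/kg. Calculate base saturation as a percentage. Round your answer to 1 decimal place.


Step 1: BS = 100 * (sum of bases) / CEC
Step 2: BS = 100 * 10.3 / 24.0
Step 3: BS = 42.9%

42.9


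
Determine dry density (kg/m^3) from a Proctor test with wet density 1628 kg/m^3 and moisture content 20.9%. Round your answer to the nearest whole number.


Step 1: Dry density = wet density / (1 + w/100)
Step 2: Dry density = 1628 / (1 + 20.9/100)
Step 3: Dry density = 1628 / 1.209
Step 4: Dry density = 1347 kg/m^3

1347


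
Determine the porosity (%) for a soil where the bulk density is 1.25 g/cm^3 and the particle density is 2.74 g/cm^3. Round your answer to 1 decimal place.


Step 1: Formula: n = 100 * (1 - BD / PD)
Step 2: n = 100 * (1 - 1.25 / 2.74)
Step 3: n = 100 * (1 - 0.4562)
Step 4: n = 54.4%

54.4


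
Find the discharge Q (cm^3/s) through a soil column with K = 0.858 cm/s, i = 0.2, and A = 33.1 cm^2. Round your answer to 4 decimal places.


Step 1: Apply Darcy's law: Q = K * i * A
Step 2: Q = 0.858 * 0.2 * 33.1
Step 3: Q = 5.68 cm^3/s

5.68


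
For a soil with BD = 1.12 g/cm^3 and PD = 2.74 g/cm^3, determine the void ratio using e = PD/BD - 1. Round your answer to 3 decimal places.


Step 1: e = PD / BD - 1
Step 2: e = 2.74 / 1.12 - 1
Step 3: e = 2.44643 - 1
Step 4: e = 1.446

1.446


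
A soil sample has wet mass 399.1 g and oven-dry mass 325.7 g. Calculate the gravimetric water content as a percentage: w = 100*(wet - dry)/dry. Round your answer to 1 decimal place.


Step 1: Water mass = wet - dry = 399.1 - 325.7 = 73.4 g
Step 2: w = 100 * water mass / dry mass
Step 3: w = 100 * 73.4 / 325.7 = 22.5%

22.5


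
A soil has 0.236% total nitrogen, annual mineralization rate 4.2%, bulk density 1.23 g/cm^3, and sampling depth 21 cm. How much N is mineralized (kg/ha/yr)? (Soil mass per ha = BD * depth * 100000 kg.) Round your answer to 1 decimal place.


Step 1: Soil mass per ha = BD * depth * 100000 = 1.23 * 21 * 100000 = 2583000 kg
Step 2: Total N pool = soil mass * N%/100 = 2583000 * 0.236/100 = 6095.88 kg/ha
Step 3: N mineralized = N pool * rate%/100 = 6095.88 * 4.2/100 = 256.0 kg/ha/yr

256.0


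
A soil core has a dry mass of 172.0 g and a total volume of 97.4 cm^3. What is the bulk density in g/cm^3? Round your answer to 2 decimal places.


Step 1: Identify the formula: BD = dry mass / volume
Step 2: Substitute values: BD = 172.0 / 97.4
Step 3: BD = 1.77 g/cm^3

1.77


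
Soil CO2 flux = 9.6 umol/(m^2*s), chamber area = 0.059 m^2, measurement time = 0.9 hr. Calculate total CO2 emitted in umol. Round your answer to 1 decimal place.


Step 1: Convert time to seconds: 0.9 hr * 3600 = 3240.0 s
Step 2: Total = flux * area * time_s
Step 3: Total = 9.6 * 0.059 * 3240.0
Step 4: Total = 1835.1 umol

1835.1


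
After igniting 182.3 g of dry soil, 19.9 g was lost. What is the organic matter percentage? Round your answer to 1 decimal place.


Step 1: OM% = 100 * LOI / sample mass
Step 2: OM = 100 * 19.9 / 182.3
Step 3: OM = 10.9%

10.9


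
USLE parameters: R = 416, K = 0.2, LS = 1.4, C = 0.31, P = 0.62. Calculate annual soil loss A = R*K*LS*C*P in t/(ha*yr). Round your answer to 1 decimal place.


Step 1: A = R * K * LS * C * P
Step 2: R * K = 416 * 0.2 = 83.2
Step 3: (R*K) * LS = 83.2 * 1.4 = 116.48
Step 4: * C * P = 116.48 * 0.31 * 0.62 = 22.4
Step 5: A = 22.4 t/(ha*yr)

22.4


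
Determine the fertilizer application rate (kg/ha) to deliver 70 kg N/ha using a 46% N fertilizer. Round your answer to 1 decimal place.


Step 1: Fertilizer rate = target N / (N content / 100)
Step 2: Rate = 70 / (46 / 100)
Step 3: Rate = 70 / 0.46
Step 4: Rate = 152.2 kg/ha

152.2


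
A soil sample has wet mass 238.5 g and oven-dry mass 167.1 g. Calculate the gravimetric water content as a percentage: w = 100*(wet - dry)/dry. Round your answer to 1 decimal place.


Step 1: Water mass = wet - dry = 238.5 - 167.1 = 71.4 g
Step 2: w = 100 * water mass / dry mass
Step 3: w = 100 * 71.4 / 167.1 = 42.7%

42.7


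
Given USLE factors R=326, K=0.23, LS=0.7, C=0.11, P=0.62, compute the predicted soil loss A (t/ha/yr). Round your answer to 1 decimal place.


Step 1: A = R * K * LS * C * P
Step 2: R * K = 326 * 0.23 = 74.98
Step 3: (R*K) * LS = 74.98 * 0.7 = 52.486
Step 4: * C * P = 52.486 * 0.11 * 0.62 = 3.6
Step 5: A = 3.6 t/(ha*yr)

3.6


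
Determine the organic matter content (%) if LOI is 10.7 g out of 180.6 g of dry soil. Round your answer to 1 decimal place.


Step 1: OM% = 100 * LOI / sample mass
Step 2: OM = 100 * 10.7 / 180.6
Step 3: OM = 5.9%

5.9


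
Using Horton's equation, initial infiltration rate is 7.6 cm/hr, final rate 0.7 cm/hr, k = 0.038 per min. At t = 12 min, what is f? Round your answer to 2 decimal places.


Step 1: f = fc + (f0 - fc) * exp(-k * t)
Step 2: exp(-0.038 * 12) = 0.633814
Step 3: f = 0.7 + (7.6 - 0.7) * 0.633814
Step 4: f = 0.7 + 6.9 * 0.633814
Step 5: f = 5.07 cm/hr

5.07


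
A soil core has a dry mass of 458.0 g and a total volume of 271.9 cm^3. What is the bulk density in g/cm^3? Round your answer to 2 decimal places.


Step 1: Identify the formula: BD = dry mass / volume
Step 2: Substitute values: BD = 458.0 / 271.9
Step 3: BD = 1.68 g/cm^3

1.68


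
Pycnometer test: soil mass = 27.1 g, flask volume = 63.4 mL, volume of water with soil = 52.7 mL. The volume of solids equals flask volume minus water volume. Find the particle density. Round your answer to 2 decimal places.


Step 1: Volume of solids = flask volume - water volume with soil
Step 2: V_solids = 63.4 - 52.7 = 10.7 mL
Step 3: Particle density = mass / V_solids = 27.1 / 10.7 = 2.53 g/cm^3

2.53


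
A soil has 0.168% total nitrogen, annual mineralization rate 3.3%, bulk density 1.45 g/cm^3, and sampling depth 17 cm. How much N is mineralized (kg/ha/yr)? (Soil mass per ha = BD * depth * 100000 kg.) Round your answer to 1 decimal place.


Step 1: Soil mass per ha = BD * depth * 100000 = 1.45 * 17 * 100000 = 2465000 kg
Step 2: Total N pool = soil mass * N%/100 = 2465000 * 0.168/100 = 4141.2 kg/ha
Step 3: N mineralized = N pool * rate%/100 = 4141.2 * 3.3/100 = 136.7 kg/ha/yr

136.7


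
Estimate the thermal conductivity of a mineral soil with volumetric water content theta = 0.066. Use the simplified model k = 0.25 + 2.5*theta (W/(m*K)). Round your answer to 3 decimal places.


Step 1: k = 0.25 + 2.5 * theta
Step 2: k = 0.25 + 2.5 * 0.066
Step 3: k = 0.25 + 0.165
Step 4: k = 0.415 W/(m*K)

0.415


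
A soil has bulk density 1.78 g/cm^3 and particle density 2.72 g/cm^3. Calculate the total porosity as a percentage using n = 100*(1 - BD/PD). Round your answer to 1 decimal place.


Step 1: Formula: n = 100 * (1 - BD / PD)
Step 2: n = 100 * (1 - 1.78 / 2.72)
Step 3: n = 100 * (1 - 0.65441)
Step 4: n = 34.6%

34.6


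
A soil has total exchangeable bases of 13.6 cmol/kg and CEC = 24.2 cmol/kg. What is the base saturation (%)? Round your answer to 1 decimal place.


Step 1: BS = 100 * (sum of bases) / CEC
Step 2: BS = 100 * 13.6 / 24.2
Step 3: BS = 56.2%

56.2


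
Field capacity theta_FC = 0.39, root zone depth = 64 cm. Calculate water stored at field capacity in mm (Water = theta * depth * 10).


Step 1: Water (mm) = theta_FC * depth (cm) * 10
Step 2: Water = 0.39 * 64 * 10
Step 3: Water = 249.6 mm

249.6


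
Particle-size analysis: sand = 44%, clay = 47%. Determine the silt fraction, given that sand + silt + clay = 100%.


Step 1: sand + silt + clay = 100%
Step 2: silt = 100 - sand - clay
Step 3: silt = 100 - 44 - 47
Step 4: silt = 9%

9


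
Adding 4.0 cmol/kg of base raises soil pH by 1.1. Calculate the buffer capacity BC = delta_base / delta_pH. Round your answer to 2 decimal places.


Step 1: BC = change in base / change in pH
Step 2: BC = 4.0 / 1.1
Step 3: BC = 3.64 cmol/(kg*pH unit)

3.64


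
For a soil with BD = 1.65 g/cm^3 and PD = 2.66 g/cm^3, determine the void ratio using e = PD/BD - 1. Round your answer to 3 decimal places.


Step 1: e = PD / BD - 1
Step 2: e = 2.66 / 1.65 - 1
Step 3: e = 1.61212 - 1
Step 4: e = 0.612

0.612


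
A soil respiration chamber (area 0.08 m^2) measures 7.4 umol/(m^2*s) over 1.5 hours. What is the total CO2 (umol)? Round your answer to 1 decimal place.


Step 1: Convert time to seconds: 1.5 hr * 3600 = 5400.0 s
Step 2: Total = flux * area * time_s
Step 3: Total = 7.4 * 0.08 * 5400.0
Step 4: Total = 3196.8 umol

3196.8


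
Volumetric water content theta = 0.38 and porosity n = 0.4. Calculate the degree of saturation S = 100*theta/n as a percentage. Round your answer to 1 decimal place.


Step 1: S = 100 * theta_v / n
Step 2: S = 100 * 0.38 / 0.4
Step 3: S = 95.0%

95.0


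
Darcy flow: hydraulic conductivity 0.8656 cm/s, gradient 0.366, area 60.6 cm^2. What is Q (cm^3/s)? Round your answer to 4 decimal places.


Step 1: Apply Darcy's law: Q = K * i * A
Step 2: Q = 0.8656 * 0.366 * 60.6
Step 3: Q = 19.1987 cm^3/s

19.1987


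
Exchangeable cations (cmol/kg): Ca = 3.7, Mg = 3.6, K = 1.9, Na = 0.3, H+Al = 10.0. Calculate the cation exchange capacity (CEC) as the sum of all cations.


Step 1: CEC = Ca + Mg + K + Na + (H+Al)
Step 2: CEC = 3.7 + 3.6 + 1.9 + 0.3 + 10.0
Step 3: CEC = 19.5 cmol/kg

19.5


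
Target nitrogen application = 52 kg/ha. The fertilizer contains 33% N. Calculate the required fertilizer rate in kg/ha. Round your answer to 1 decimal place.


Step 1: Fertilizer rate = target N / (N content / 100)
Step 2: Rate = 52 / (33 / 100)
Step 3: Rate = 52 / 0.33
Step 4: Rate = 157.6 kg/ha

157.6


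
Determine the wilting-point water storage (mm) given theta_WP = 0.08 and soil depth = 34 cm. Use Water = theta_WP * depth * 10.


Step 1: Water (mm) = theta_WP * depth * 10
Step 2: Water = 0.08 * 34 * 10
Step 3: Water = 27.2 mm

27.2


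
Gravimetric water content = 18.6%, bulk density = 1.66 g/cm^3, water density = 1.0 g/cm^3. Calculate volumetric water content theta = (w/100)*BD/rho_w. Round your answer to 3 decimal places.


Step 1: theta = (w / 100) * BD / rho_w
Step 2: theta = (18.6 / 100) * 1.66 / 1.0
Step 3: theta = 0.186 * 1.66
Step 4: theta = 0.309

0.309


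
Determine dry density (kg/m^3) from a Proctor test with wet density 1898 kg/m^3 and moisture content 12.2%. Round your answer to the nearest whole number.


Step 1: Dry density = wet density / (1 + w/100)
Step 2: Dry density = 1898 / (1 + 12.2/100)
Step 3: Dry density = 1898 / 1.122
Step 4: Dry density = 1692 kg/m^3

1692


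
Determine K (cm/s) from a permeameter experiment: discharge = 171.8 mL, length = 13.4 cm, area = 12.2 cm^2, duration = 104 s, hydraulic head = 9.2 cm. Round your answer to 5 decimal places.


Step 1: K = Q * L / (A * t * h)
Step 2: Numerator = 171.8 * 13.4 = 2302.12
Step 3: Denominator = 12.2 * 104 * 9.2 = 11672.96
Step 4: K = 2302.12 / 11672.96 = 0.19722 cm/s

0.19722


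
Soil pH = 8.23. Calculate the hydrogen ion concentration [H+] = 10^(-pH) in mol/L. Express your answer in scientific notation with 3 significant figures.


Step 1: [H+] = 10^(-pH)
Step 2: [H+] = 10^(-8.23)
Step 3: [H+] = 5.89e-09 mol/L

5.89e-09


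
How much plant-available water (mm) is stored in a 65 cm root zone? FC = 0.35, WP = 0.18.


Step 1: Available water = (FC - WP) * depth * 10
Step 2: AW = (0.35 - 0.18) * 65 * 10
Step 3: AW = 0.17 * 65 * 10
Step 4: AW = 110.5 mm

110.5


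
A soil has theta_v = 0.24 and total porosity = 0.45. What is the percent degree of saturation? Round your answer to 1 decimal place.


Step 1: S = 100 * theta_v / n
Step 2: S = 100 * 0.24 / 0.45
Step 3: S = 53.3%

53.3


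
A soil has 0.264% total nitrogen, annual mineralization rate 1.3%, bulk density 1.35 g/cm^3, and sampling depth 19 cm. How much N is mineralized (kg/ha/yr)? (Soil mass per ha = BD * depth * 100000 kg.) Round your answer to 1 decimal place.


Step 1: Soil mass per ha = BD * depth * 100000 = 1.35 * 19 * 100000 = 2565000 kg
Step 2: Total N pool = soil mass * N%/100 = 2565000 * 0.264/100 = 6771.6 kg/ha
Step 3: N mineralized = N pool * rate%/100 = 6771.6 * 1.3/100 = 88.0 kg/ha/yr

88.0


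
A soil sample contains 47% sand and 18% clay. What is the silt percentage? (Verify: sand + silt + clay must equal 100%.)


Step 1: sand + silt + clay = 100%
Step 2: silt = 100 - sand - clay
Step 3: silt = 100 - 47 - 18
Step 4: silt = 35%

35


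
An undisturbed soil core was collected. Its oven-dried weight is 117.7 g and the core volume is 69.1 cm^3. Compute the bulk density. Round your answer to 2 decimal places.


Step 1: Identify the formula: BD = dry mass / volume
Step 2: Substitute values: BD = 117.7 / 69.1
Step 3: BD = 1.7 g/cm^3

1.7


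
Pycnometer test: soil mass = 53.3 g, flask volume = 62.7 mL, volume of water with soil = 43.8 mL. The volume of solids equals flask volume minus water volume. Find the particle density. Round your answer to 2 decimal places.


Step 1: Volume of solids = flask volume - water volume with soil
Step 2: V_solids = 62.7 - 43.8 = 18.9 mL
Step 3: Particle density = mass / V_solids = 53.3 / 18.9 = 2.82 g/cm^3

2.82


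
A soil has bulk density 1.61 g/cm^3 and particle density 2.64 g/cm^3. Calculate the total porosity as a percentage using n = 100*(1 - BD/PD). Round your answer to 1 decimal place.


Step 1: Formula: n = 100 * (1 - BD / PD)
Step 2: n = 100 * (1 - 1.61 / 2.64)
Step 3: n = 100 * (1 - 0.60985)
Step 4: n = 39.0%

39.0


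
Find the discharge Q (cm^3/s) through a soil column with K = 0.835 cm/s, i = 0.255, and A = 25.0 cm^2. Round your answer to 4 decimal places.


Step 1: Apply Darcy's law: Q = K * i * A
Step 2: Q = 0.835 * 0.255 * 25.0
Step 3: Q = 5.3231 cm^3/s

5.3231


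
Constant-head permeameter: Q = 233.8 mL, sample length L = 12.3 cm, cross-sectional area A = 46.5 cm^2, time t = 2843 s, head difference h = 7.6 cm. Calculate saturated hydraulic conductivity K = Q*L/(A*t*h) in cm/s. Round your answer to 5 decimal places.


Step 1: K = Q * L / (A * t * h)
Step 2: Numerator = 233.8 * 12.3 = 2875.74
Step 3: Denominator = 46.5 * 2843 * 7.6 = 1004716.2
Step 4: K = 2875.74 / 1004716.2 = 0.00286 cm/s

0.00286


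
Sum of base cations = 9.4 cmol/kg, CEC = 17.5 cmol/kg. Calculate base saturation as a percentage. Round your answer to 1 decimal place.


Step 1: BS = 100 * (sum of bases) / CEC
Step 2: BS = 100 * 9.4 / 17.5
Step 3: BS = 53.7%

53.7


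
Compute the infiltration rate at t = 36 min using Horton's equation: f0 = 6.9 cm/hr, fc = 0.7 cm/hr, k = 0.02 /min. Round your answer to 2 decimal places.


Step 1: f = fc + (f0 - fc) * exp(-k * t)
Step 2: exp(-0.02 * 36) = 0.486752
Step 3: f = 0.7 + (6.9 - 0.7) * 0.486752
Step 4: f = 0.7 + 6.2 * 0.486752
Step 5: f = 3.72 cm/hr

3.72


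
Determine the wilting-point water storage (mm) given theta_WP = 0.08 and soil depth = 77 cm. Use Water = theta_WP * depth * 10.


Step 1: Water (mm) = theta_WP * depth * 10
Step 2: Water = 0.08 * 77 * 10
Step 3: Water = 61.6 mm

61.6


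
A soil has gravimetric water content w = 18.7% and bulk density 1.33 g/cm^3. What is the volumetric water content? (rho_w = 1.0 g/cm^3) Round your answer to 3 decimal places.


Step 1: theta = (w / 100) * BD / rho_w
Step 2: theta = (18.7 / 100) * 1.33 / 1.0
Step 3: theta = 0.187 * 1.33
Step 4: theta = 0.249

0.249


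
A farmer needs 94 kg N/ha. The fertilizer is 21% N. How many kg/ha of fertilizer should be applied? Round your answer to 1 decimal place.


Step 1: Fertilizer rate = target N / (N content / 100)
Step 2: Rate = 94 / (21 / 100)
Step 3: Rate = 94 / 0.21
Step 4: Rate = 447.6 kg/ha

447.6


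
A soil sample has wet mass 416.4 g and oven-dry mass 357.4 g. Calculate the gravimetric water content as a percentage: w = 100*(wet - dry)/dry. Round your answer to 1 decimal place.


Step 1: Water mass = wet - dry = 416.4 - 357.4 = 59.0 g
Step 2: w = 100 * water mass / dry mass
Step 3: w = 100 * 59.0 / 357.4 = 16.5%

16.5


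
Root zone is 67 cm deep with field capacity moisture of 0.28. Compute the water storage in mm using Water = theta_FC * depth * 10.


Step 1: Water (mm) = theta_FC * depth (cm) * 10
Step 2: Water = 0.28 * 67 * 10
Step 3: Water = 187.6 mm

187.6


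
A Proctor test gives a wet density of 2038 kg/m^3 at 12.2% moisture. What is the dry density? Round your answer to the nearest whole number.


Step 1: Dry density = wet density / (1 + w/100)
Step 2: Dry density = 2038 / (1 + 12.2/100)
Step 3: Dry density = 2038 / 1.122
Step 4: Dry density = 1816 kg/m^3

1816


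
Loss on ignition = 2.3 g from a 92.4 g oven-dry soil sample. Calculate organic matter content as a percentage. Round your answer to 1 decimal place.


Step 1: OM% = 100 * LOI / sample mass
Step 2: OM = 100 * 2.3 / 92.4
Step 3: OM = 2.5%

2.5


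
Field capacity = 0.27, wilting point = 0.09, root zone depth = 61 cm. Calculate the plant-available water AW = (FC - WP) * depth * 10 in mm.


Step 1: Available water = (FC - WP) * depth * 10
Step 2: AW = (0.27 - 0.09) * 61 * 10
Step 3: AW = 0.18 * 61 * 10
Step 4: AW = 109.8 mm

109.8


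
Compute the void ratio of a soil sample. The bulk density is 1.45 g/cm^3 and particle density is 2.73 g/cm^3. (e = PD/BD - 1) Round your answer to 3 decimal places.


Step 1: e = PD / BD - 1
Step 2: e = 2.73 / 1.45 - 1
Step 3: e = 1.88276 - 1
Step 4: e = 0.883

0.883


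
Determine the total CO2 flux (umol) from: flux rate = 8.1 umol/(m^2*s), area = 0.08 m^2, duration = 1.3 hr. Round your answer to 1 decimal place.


Step 1: Convert time to seconds: 1.3 hr * 3600 = 4680.0 s
Step 2: Total = flux * area * time_s
Step 3: Total = 8.1 * 0.08 * 4680.0
Step 4: Total = 3032.6 umol

3032.6


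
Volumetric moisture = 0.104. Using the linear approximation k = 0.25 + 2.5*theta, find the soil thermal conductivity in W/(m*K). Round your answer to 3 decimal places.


Step 1: k = 0.25 + 2.5 * theta
Step 2: k = 0.25 + 2.5 * 0.104
Step 3: k = 0.25 + 0.26
Step 4: k = 0.51 W/(m*K)

0.51


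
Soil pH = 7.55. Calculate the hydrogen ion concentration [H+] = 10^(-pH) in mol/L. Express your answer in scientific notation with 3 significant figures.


Step 1: [H+] = 10^(-pH)
Step 2: [H+] = 10^(-7.55)
Step 3: [H+] = 2.82e-08 mol/L

2.82e-08


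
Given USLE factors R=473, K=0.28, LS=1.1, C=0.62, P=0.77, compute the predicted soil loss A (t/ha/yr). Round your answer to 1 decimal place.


Step 1: A = R * K * LS * C * P
Step 2: R * K = 473 * 0.28 = 132.44
Step 3: (R*K) * LS = 132.44 * 1.1 = 145.684
Step 4: * C * P = 145.684 * 0.62 * 0.77 = 69.5
Step 5: A = 69.5 t/(ha*yr)

69.5


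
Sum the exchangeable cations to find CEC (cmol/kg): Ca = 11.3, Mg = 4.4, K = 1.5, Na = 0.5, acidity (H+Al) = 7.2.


Step 1: CEC = Ca + Mg + K + Na + (H+Al)
Step 2: CEC = 11.3 + 4.4 + 1.5 + 0.5 + 7.2
Step 3: CEC = 24.9 cmol/kg

24.9


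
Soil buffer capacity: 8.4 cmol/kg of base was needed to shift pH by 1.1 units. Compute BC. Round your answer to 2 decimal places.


Step 1: BC = change in base / change in pH
Step 2: BC = 8.4 / 1.1
Step 3: BC = 7.64 cmol/(kg*pH unit)

7.64


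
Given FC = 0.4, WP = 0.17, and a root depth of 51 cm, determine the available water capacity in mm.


Step 1: Available water = (FC - WP) * depth * 10
Step 2: AW = (0.4 - 0.17) * 51 * 10
Step 3: AW = 0.23 * 51 * 10
Step 4: AW = 117.3 mm

117.3


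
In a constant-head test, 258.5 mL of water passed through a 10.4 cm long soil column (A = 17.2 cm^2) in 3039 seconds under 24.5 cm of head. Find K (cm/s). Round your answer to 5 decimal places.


Step 1: K = Q * L / (A * t * h)
Step 2: Numerator = 258.5 * 10.4 = 2688.4
Step 3: Denominator = 17.2 * 3039 * 24.5 = 1280634.6
Step 4: K = 2688.4 / 1280634.6 = 0.0021 cm/s

0.0021


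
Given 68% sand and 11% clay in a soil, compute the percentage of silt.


Step 1: sand + silt + clay = 100%
Step 2: silt = 100 - sand - clay
Step 3: silt = 100 - 68 - 11
Step 4: silt = 21%

21


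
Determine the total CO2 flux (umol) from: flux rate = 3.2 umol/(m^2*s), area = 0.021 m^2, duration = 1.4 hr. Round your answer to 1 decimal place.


Step 1: Convert time to seconds: 1.4 hr * 3600 = 5040.0 s
Step 2: Total = flux * area * time_s
Step 3: Total = 3.2 * 0.021 * 5040.0
Step 4: Total = 338.7 umol

338.7


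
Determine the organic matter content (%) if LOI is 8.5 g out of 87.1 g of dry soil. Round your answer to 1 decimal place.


Step 1: OM% = 100 * LOI / sample mass
Step 2: OM = 100 * 8.5 / 87.1
Step 3: OM = 9.8%

9.8


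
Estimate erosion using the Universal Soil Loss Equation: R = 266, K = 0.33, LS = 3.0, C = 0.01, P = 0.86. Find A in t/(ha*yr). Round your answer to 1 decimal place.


Step 1: A = R * K * LS * C * P
Step 2: R * K = 266 * 0.33 = 87.78
Step 3: (R*K) * LS = 87.78 * 3.0 = 263.34
Step 4: * C * P = 263.34 * 0.01 * 0.86 = 2.3
Step 5: A = 2.3 t/(ha*yr)

2.3


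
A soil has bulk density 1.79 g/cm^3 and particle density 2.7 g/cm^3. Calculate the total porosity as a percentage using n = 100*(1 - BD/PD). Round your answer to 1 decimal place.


Step 1: Formula: n = 100 * (1 - BD / PD)
Step 2: n = 100 * (1 - 1.79 / 2.7)
Step 3: n = 100 * (1 - 0.66296)
Step 4: n = 33.7%

33.7


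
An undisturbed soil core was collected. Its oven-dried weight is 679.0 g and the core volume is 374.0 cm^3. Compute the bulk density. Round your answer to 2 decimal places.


Step 1: Identify the formula: BD = dry mass / volume
Step 2: Substitute values: BD = 679.0 / 374.0
Step 3: BD = 1.82 g/cm^3

1.82


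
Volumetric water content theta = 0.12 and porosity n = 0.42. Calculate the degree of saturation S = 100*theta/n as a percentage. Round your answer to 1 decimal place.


Step 1: S = 100 * theta_v / n
Step 2: S = 100 * 0.12 / 0.42
Step 3: S = 28.6%

28.6


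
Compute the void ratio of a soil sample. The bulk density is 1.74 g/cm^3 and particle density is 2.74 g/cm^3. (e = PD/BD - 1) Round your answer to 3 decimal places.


Step 1: e = PD / BD - 1
Step 2: e = 2.74 / 1.74 - 1
Step 3: e = 1.57471 - 1
Step 4: e = 0.575

0.575


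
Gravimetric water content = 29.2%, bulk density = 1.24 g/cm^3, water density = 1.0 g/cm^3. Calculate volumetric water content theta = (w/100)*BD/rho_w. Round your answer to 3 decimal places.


Step 1: theta = (w / 100) * BD / rho_w
Step 2: theta = (29.2 / 100) * 1.24 / 1.0
Step 3: theta = 0.292 * 1.24
Step 4: theta = 0.362

0.362


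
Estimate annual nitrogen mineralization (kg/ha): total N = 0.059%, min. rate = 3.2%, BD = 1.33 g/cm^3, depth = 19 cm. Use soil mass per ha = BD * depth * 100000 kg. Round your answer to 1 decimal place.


Step 1: Soil mass per ha = BD * depth * 100000 = 1.33 * 19 * 100000 = 2527000 kg
Step 2: Total N pool = soil mass * N%/100 = 2527000 * 0.059/100 = 1490.93 kg/ha
Step 3: N mineralized = N pool * rate%/100 = 1490.93 * 3.2/100 = 47.7 kg/ha/yr

47.7


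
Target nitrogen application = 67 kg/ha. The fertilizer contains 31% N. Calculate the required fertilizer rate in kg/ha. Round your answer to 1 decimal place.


Step 1: Fertilizer rate = target N / (N content / 100)
Step 2: Rate = 67 / (31 / 100)
Step 3: Rate = 67 / 0.31
Step 4: Rate = 216.1 kg/ha

216.1


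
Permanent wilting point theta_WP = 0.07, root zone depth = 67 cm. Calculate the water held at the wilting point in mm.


Step 1: Water (mm) = theta_WP * depth * 10
Step 2: Water = 0.07 * 67 * 10
Step 3: Water = 46.9 mm

46.9


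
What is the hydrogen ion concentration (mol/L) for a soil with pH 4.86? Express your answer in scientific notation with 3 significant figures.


Step 1: [H+] = 10^(-pH)
Step 2: [H+] = 10^(-4.86)
Step 3: [H+] = 1.38e-05 mol/L

1.38e-05


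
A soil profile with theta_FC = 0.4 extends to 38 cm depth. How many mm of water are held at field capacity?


Step 1: Water (mm) = theta_FC * depth (cm) * 10
Step 2: Water = 0.4 * 38 * 10
Step 3: Water = 152.0 mm

152.0


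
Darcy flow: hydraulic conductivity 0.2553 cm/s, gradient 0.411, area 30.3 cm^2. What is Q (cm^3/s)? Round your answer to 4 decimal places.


Step 1: Apply Darcy's law: Q = K * i * A
Step 2: Q = 0.2553 * 0.411 * 30.3
Step 3: Q = 3.1793 cm^3/s

3.1793


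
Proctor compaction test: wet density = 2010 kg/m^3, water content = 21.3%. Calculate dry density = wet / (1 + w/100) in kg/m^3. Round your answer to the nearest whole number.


Step 1: Dry density = wet density / (1 + w/100)
Step 2: Dry density = 2010 / (1 + 21.3/100)
Step 3: Dry density = 2010 / 1.213
Step 4: Dry density = 1657 kg/m^3

1657


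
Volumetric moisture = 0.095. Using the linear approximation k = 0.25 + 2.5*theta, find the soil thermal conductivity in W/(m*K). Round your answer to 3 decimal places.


Step 1: k = 0.25 + 2.5 * theta
Step 2: k = 0.25 + 2.5 * 0.095
Step 3: k = 0.25 + 0.238
Step 4: k = 0.488 W/(m*K)

0.488


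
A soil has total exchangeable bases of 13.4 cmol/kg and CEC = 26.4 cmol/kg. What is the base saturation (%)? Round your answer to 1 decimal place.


Step 1: BS = 100 * (sum of bases) / CEC
Step 2: BS = 100 * 13.4 / 26.4
Step 3: BS = 50.8%

50.8


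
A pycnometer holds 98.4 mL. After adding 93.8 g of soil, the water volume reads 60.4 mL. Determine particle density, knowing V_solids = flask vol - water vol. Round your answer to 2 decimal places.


Step 1: Volume of solids = flask volume - water volume with soil
Step 2: V_solids = 98.4 - 60.4 = 38.0 mL
Step 3: Particle density = mass / V_solids = 93.8 / 38.0 = 2.47 g/cm^3

2.47


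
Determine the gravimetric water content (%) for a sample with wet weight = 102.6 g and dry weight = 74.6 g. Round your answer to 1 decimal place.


Step 1: Water mass = wet - dry = 102.6 - 74.6 = 28.0 g
Step 2: w = 100 * water mass / dry mass
Step 3: w = 100 * 28.0 / 74.6 = 37.5%

37.5


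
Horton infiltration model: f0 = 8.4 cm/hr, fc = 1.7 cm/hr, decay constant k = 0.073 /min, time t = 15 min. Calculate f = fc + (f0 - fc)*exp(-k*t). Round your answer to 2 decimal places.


Step 1: f = fc + (f0 - fc) * exp(-k * t)
Step 2: exp(-0.073 * 15) = 0.33454
Step 3: f = 1.7 + (8.4 - 1.7) * 0.33454
Step 4: f = 1.7 + 6.7 * 0.33454
Step 5: f = 3.94 cm/hr

3.94


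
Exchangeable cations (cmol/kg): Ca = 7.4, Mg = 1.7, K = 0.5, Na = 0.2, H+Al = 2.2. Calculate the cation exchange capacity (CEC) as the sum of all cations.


Step 1: CEC = Ca + Mg + K + Na + (H+Al)
Step 2: CEC = 7.4 + 1.7 + 0.5 + 0.2 + 2.2
Step 3: CEC = 12.0 cmol/kg

12.0


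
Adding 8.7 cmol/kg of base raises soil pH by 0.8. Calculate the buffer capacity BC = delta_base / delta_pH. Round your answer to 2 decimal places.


Step 1: BC = change in base / change in pH
Step 2: BC = 8.7 / 0.8
Step 3: BC = 10.88 cmol/(kg*pH unit)

10.88


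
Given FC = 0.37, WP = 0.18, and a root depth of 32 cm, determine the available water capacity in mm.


Step 1: Available water = (FC - WP) * depth * 10
Step 2: AW = (0.37 - 0.18) * 32 * 10
Step 3: AW = 0.19 * 32 * 10
Step 4: AW = 60.8 mm

60.8


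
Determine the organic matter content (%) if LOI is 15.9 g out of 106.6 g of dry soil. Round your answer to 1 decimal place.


Step 1: OM% = 100 * LOI / sample mass
Step 2: OM = 100 * 15.9 / 106.6
Step 3: OM = 14.9%

14.9


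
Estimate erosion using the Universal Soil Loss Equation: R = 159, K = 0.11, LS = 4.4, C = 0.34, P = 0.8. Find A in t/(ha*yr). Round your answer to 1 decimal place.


Step 1: A = R * K * LS * C * P
Step 2: R * K = 159 * 0.11 = 17.49
Step 3: (R*K) * LS = 17.49 * 4.4 = 76.956
Step 4: * C * P = 76.956 * 0.34 * 0.8 = 20.9
Step 5: A = 20.9 t/(ha*yr)

20.9


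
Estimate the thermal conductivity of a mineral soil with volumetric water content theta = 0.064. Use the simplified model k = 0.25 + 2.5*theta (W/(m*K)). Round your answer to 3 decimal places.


Step 1: k = 0.25 + 2.5 * theta
Step 2: k = 0.25 + 2.5 * 0.064
Step 3: k = 0.25 + 0.16
Step 4: k = 0.41 W/(m*K)

0.41


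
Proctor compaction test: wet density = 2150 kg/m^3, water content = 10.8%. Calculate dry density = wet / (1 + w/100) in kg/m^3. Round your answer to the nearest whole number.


Step 1: Dry density = wet density / (1 + w/100)
Step 2: Dry density = 2150 / (1 + 10.8/100)
Step 3: Dry density = 2150 / 1.108
Step 4: Dry density = 1940 kg/m^3

1940


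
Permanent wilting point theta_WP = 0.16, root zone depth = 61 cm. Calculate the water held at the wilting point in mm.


Step 1: Water (mm) = theta_WP * depth * 10
Step 2: Water = 0.16 * 61 * 10
Step 3: Water = 97.6 mm

97.6


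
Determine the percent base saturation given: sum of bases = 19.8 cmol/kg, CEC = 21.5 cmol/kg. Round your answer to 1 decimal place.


Step 1: BS = 100 * (sum of bases) / CEC
Step 2: BS = 100 * 19.8 / 21.5
Step 3: BS = 92.1%

92.1


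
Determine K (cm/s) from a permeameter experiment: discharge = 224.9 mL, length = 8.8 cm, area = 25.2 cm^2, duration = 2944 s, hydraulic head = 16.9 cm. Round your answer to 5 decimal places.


Step 1: K = Q * L / (A * t * h)
Step 2: Numerator = 224.9 * 8.8 = 1979.12
Step 3: Denominator = 25.2 * 2944 * 16.9 = 1253790.72
Step 4: K = 1979.12 / 1253790.72 = 0.00158 cm/s

0.00158


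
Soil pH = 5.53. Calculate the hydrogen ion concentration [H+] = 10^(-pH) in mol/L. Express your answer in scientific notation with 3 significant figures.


Step 1: [H+] = 10^(-pH)
Step 2: [H+] = 10^(-5.53)
Step 3: [H+] = 2.95e-06 mol/L

2.95e-06


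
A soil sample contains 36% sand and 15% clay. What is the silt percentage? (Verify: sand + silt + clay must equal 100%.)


Step 1: sand + silt + clay = 100%
Step 2: silt = 100 - sand - clay
Step 3: silt = 100 - 36 - 15
Step 4: silt = 49%

49


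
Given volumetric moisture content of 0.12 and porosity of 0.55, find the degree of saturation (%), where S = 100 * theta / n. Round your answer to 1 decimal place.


Step 1: S = 100 * theta_v / n
Step 2: S = 100 * 0.12 / 0.55
Step 3: S = 21.8%

21.8


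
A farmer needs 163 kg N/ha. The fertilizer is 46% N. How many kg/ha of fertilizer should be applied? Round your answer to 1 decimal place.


Step 1: Fertilizer rate = target N / (N content / 100)
Step 2: Rate = 163 / (46 / 100)
Step 3: Rate = 163 / 0.46
Step 4: Rate = 354.3 kg/ha

354.3


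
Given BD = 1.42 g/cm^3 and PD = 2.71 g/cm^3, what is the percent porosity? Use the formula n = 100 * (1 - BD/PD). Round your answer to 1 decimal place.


Step 1: Formula: n = 100 * (1 - BD / PD)
Step 2: n = 100 * (1 - 1.42 / 2.71)
Step 3: n = 100 * (1 - 0.52399)
Step 4: n = 47.6%

47.6


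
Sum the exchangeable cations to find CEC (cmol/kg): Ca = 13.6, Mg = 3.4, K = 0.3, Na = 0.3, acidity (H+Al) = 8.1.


Step 1: CEC = Ca + Mg + K + Na + (H+Al)
Step 2: CEC = 13.6 + 3.4 + 0.3 + 0.3 + 8.1
Step 3: CEC = 25.7 cmol/kg

25.7


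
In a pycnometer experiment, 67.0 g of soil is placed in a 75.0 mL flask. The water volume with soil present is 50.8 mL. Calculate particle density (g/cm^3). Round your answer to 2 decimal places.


Step 1: Volume of solids = flask volume - water volume with soil
Step 2: V_solids = 75.0 - 50.8 = 24.2 mL
Step 3: Particle density = mass / V_solids = 67.0 / 24.2 = 2.77 g/cm^3

2.77


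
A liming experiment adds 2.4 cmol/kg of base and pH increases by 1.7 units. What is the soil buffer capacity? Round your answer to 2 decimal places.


Step 1: BC = change in base / change in pH
Step 2: BC = 2.4 / 1.7
Step 3: BC = 1.41 cmol/(kg*pH unit)

1.41


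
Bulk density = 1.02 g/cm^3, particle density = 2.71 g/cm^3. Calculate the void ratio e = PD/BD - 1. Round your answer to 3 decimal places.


Step 1: e = PD / BD - 1
Step 2: e = 2.71 / 1.02 - 1
Step 3: e = 2.65686 - 1
Step 4: e = 1.657

1.657


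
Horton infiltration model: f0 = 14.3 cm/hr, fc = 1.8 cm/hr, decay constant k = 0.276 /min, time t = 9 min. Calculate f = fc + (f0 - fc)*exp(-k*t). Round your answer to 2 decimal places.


Step 1: f = fc + (f0 - fc) * exp(-k * t)
Step 2: exp(-0.276 * 9) = 0.083409
Step 3: f = 1.8 + (14.3 - 1.8) * 0.083409
Step 4: f = 1.8 + 12.5 * 0.083409
Step 5: f = 2.84 cm/hr

2.84


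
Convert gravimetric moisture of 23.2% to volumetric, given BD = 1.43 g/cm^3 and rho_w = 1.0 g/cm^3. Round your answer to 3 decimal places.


Step 1: theta = (w / 100) * BD / rho_w
Step 2: theta = (23.2 / 100) * 1.43 / 1.0
Step 3: theta = 0.232 * 1.43
Step 4: theta = 0.332

0.332


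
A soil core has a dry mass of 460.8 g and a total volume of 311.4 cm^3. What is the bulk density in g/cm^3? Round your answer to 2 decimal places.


Step 1: Identify the formula: BD = dry mass / volume
Step 2: Substitute values: BD = 460.8 / 311.4
Step 3: BD = 1.48 g/cm^3

1.48


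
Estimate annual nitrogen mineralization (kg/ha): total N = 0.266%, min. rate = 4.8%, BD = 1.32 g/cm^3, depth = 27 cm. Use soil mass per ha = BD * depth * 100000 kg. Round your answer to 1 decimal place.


Step 1: Soil mass per ha = BD * depth * 100000 = 1.32 * 27 * 100000 = 3564000 kg
Step 2: Total N pool = soil mass * N%/100 = 3564000 * 0.266/100 = 9480.24 kg/ha
Step 3: N mineralized = N pool * rate%/100 = 9480.24 * 4.8/100 = 455.1 kg/ha/yr

455.1


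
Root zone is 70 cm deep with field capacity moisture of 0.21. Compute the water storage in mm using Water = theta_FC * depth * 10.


Step 1: Water (mm) = theta_FC * depth (cm) * 10
Step 2: Water = 0.21 * 70 * 10
Step 3: Water = 147.0 mm

147.0


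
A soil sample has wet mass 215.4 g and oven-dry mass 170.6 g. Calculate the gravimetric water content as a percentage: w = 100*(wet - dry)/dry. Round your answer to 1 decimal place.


Step 1: Water mass = wet - dry = 215.4 - 170.6 = 44.8 g
Step 2: w = 100 * water mass / dry mass
Step 3: w = 100 * 44.8 / 170.6 = 26.3%

26.3


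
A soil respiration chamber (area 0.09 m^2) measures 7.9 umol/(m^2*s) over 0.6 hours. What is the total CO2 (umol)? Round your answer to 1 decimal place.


Step 1: Convert time to seconds: 0.6 hr * 3600 = 2160.0 s
Step 2: Total = flux * area * time_s
Step 3: Total = 7.9 * 0.09 * 2160.0
Step 4: Total = 1535.8 umol

1535.8


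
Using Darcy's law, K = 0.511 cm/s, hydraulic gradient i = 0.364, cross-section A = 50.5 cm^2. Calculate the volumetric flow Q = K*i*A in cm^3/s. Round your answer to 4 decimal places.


Step 1: Apply Darcy's law: Q = K * i * A
Step 2: Q = 0.511 * 0.364 * 50.5
Step 3: Q = 9.3932 cm^3/s

9.3932


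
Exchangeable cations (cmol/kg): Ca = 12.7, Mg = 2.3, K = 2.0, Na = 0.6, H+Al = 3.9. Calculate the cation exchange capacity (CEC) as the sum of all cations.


Step 1: CEC = Ca + Mg + K + Na + (H+Al)
Step 2: CEC = 12.7 + 2.3 + 2.0 + 0.6 + 3.9
Step 3: CEC = 21.5 cmol/kg

21.5


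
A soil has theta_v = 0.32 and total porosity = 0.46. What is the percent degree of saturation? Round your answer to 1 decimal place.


Step 1: S = 100 * theta_v / n
Step 2: S = 100 * 0.32 / 0.46
Step 3: S = 69.6%

69.6
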